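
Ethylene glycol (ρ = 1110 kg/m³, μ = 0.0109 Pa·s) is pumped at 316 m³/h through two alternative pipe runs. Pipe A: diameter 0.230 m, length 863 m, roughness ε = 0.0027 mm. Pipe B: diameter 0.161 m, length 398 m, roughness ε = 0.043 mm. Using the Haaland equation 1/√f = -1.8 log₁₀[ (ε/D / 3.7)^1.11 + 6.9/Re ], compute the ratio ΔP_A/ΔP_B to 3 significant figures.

Pipe A: V = Q/A = 0.08778/0.04155 = 2.113 m/s; Re = 4.948e+04; ε/D = 1.17e-05; Haaland → f = 0.02079; ΔP_A = f(L/D)(ρV²/2) = 1.932e+05 Pa.
Pipe B: V = Q/A = 0.08778/0.02036 = 4.312 m/s; Re = 7.069e+04; ε/D = 0.000267; Haaland → f = 0.02018; ΔP_B = f(L/D)(ρV²/2) = 5.148e+05 Pa.
ΔP_A/ΔP_B = 1.932e+05/5.148e+05 = 0.375.

ΔP_A/ΔP_B ≈ 0.375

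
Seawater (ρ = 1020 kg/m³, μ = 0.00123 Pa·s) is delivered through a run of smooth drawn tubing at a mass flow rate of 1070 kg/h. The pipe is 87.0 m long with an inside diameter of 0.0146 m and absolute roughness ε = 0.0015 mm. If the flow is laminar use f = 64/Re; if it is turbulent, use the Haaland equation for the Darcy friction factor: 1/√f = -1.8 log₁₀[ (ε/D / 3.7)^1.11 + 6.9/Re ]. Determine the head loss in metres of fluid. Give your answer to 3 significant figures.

h_f ≈ 23.5 m

ṁ = 1070 kg/h = 1070/3600 = 0.2972 kg/s.
A = πD²/4 = π(0.0146)²/4 = 0.0001674 m²; mean velocity V = ṁ/(ρA) = 0.2972/(1020 · 0.0001674) = 1.741 m/s.
Reynolds number Re = ρVD/μ = 1020 · 1.741 · 0.0146 / 0.00123 = 2.107e+04.
Re > 4000 → turbulent. Relative roughness ε/D = 1.5e-06/0.0146 = 0.000103. Haaland: 1/√f = -1.8 log₁₀[(0.000103/3.7)^1.11 + 6.9/2.107e+04] = -1.8 log₁₀[8.76e-06 + 0.000327] = 6.252, so f = 0.02558.
Darcy-Weisbach: ΔP = f(L/D)(ρV²/2) = 0.02558·(87/0.0146)·(1020·1.741²/2) = 0.02558·5959·1545 = 2.355e+05 Pa.
Head loss h_f = ΔP/(ρg) = 2.355e+05/(1020·9.81) = 23.5 m.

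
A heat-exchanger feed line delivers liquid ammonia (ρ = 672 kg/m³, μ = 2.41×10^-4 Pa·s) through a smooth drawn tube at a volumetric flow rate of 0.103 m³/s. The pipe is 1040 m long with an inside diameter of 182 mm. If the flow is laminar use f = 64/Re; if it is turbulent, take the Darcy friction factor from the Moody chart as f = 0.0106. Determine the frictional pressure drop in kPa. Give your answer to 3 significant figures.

Cross-sectional area A = πD²/4 = π(0.182)²/4 = 0.02602 m²; mean velocity V = Q/A = 0.103/0.02602 = 3.959 m/s.
Reynolds number Re = ρVD/μ = 672 · 3.959 · 0.182 / 0.000241 = 2.009e+06.
Re > 4000 → turbulent; use the Moody-chart value f = 0.0106.
Darcy-Weisbach: ΔP = f(L/D)(ρV²/2) = 0.0106·(1040/0.182)·(672·3.959²/2) = 0.0106·5714·5267 = 3.19e+05 Pa.
ΔP = 3.19e+05 Pa = 319 kPa.

ΔP ≈ 319 kPa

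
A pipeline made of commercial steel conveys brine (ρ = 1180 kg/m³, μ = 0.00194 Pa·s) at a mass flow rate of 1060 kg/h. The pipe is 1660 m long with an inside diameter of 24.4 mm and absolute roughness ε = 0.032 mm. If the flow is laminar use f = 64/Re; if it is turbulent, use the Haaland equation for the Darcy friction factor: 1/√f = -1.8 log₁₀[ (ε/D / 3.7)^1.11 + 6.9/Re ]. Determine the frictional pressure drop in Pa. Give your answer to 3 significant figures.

ṁ = 1060 kg/h = 1060/3600 = 0.2944 kg/s.
A = πD²/4 = π(0.0244)²/4 = 0.0004676 m²; mean velocity V = ṁ/(ρA) = 0.2944/(1180 · 0.0004676) = 0.5336 m/s.
Reynolds number Re = ρVD/μ = 1180 · 0.5336 · 0.0244 / 0.00194 = 7920.
Re > 4000 → turbulent. Relative roughness ε/D = 3.2e-05/0.0244 = 0.00131. Haaland: 1/√f = -1.8 log₁₀[(0.00131/3.7)^1.11 + 6.9/7920] = -1.8 log₁₀[0.000148 + 0.000871] = 5.385, so f = 0.03448.
Darcy-Weisbach: ΔP = f(L/D)(ρV²/2) = 0.03448·(1660/0.0244)·(1180·0.5336²/2) = 0.03448·6.803e+04·168 = 3.942e+05 Pa.

ΔP ≈ 394000 Pa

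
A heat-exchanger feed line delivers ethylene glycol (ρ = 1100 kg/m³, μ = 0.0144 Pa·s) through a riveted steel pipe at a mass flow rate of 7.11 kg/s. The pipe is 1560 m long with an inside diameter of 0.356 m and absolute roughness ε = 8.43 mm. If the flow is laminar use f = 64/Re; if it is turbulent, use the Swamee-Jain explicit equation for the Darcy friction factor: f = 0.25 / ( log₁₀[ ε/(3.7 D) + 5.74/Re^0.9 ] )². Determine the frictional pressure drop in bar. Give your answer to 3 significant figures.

A = πD²/4 = π(0.356)²/4 = 0.09954 m²; mean velocity V = ṁ/(ρA) = 7.11/(1100 · 0.09954) = 0.06494 m/s.
Reynolds number Re = ρVD/μ = 1100 · 0.06494 · 0.356 / 0.0144 = 1766.
Re < 2300 → laminar flow, so f = 64/Re = 64/1766 = 0.03624 (the turbulent correlation is not needed).
Darcy-Weisbach: ΔP = f(L/D)(ρV²/2) = 0.03624·(1560/0.356)·(1100·0.06494²/2) = 0.03624·4382·2.319 = 368.3 Pa.
ΔP = 368.3 Pa = 0.00368 bar.

ΔP ≈ 0.00368 bar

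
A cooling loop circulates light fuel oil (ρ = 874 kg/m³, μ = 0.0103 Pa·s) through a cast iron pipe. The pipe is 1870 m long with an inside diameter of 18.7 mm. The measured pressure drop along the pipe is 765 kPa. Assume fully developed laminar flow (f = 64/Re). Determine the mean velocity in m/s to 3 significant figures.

V ≈ 0.434 m/s

For laminar flow, f = 64/Re with Re = ρVD/μ, so Darcy-Weisbach reduces to ΔP = 32μLV/D². Solving for V: V = ΔP·D²/(32μL) = 7.65e+05·(0.0187)²/(32·0.0103·1870) = 0.434 m/s.
Check: Re = ρVD/μ = 874·0.434·0.0187/0.0103 = 688.7 < 2300, so the laminar assumption holds.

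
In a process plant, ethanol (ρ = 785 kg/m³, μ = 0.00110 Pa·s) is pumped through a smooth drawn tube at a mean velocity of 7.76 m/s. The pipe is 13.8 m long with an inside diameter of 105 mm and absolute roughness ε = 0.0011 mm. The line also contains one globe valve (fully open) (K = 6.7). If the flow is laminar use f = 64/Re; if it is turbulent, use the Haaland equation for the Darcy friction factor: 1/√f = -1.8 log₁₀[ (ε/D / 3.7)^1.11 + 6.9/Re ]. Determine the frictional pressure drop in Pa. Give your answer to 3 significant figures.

ΔP ≈ 198000 Pa

Reynolds number Re = ρVD/μ = 785 · 7.76 · 0.105 / 0.0011 = 5.815e+05.
Re > 4000 → turbulent. Relative roughness ε/D = 1.1e-06/0.105 = 1.05e-05. Haaland: 1/√f = -1.8 log₁₀[(1.05e-05/3.7)^1.11 + 6.9/5.815e+05] = -1.8 log₁₀[6.95e-07 + 1.19e-05] = 8.822, so f = 0.01285.
Total minor-loss coefficient ΣK = 1·6.7 = 6.7.
ΔP = [f·L/D + ΣK]·(ρV²/2) = [0.01285·13.8/0.105 + 6.7]·(785·7.76²/2) = [1.689 + 6.7]·2.364e+04 = 1.983e+05 Pa.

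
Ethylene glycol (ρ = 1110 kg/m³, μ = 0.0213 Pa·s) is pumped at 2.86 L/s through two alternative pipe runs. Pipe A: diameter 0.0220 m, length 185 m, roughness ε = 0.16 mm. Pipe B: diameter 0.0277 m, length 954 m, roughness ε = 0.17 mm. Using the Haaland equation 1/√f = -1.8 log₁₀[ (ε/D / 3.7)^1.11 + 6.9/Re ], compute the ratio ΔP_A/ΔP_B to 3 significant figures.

Pipe A: V = Q/A = 0.00286/0.0003801 = 7.524 m/s; Re = 8626; ε/D = 0.00727; Haaland → f = 0.0409; ΔP_A = f(L/D)(ρV²/2) = 1.08e+07 Pa.
Pipe B: V = Q/A = 0.00286/0.0006026 = 4.746 m/s; Re = 6851; ε/D = 0.00614; Haaland → f = 0.04117; ΔP_B = f(L/D)(ρV²/2) = 1.772e+07 Pa.
ΔP_A/ΔP_B = 1.08e+07/1.772e+07 = 0.610.

ΔP_A/ΔP_B ≈ 0.610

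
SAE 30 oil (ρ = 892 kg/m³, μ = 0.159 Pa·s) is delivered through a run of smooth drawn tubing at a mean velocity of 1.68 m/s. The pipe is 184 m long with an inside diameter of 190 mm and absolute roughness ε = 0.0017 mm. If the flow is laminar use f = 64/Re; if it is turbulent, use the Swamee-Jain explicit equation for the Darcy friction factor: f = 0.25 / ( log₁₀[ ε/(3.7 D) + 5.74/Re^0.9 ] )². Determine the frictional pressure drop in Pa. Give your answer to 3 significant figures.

ΔP ≈ 43600 Pa

Reynolds number Re = ρVD/μ = 892 · 1.68 · 0.19 / 0.159 = 1791.
Re < 2300 → laminar flow, so f = 64/Re = 64/1791 = 0.03574 (the turbulent correlation is not needed).
Darcy-Weisbach: ΔP = f(L/D)(ρV²/2) = 0.03574·(184/0.19)·(892·1.68²/2) = 0.03574·968.4·1259 = 4.357e+04 Pa.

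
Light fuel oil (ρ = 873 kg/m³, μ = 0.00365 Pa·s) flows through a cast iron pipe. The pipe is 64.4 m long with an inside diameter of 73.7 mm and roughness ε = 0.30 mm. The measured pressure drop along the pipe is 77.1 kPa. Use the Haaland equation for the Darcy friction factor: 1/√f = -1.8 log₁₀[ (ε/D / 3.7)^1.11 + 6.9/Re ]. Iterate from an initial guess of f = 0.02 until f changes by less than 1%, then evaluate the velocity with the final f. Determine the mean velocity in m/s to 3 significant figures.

Rearranging Darcy-Weisbach: V = √(2·ΔP·D/(f·L·ρ)). With ε/D = 0.0003/0.0737 = 0.00407, iterate starting from f = 0.02:
  f = 0.02 → V = √(2·7.71e+04·0.0737/(0.02·64.4·873)) = 3.179 m/s; Re = ρVD/μ = 5.604e+04; f → 0.0303
  f = 0.0303 → V = 2.583 m/s; Re = 4.553e+04; f → 0.03066
  f = 0.03066 → V = 2.568 m/s; Re = 4.526e+04; f → 0.03067
Converged (Δf/f < 1%). With the final f = 0.03067: V = √(2·7.71e+04·0.0737/(0.03067·64.4·873)) = 2.567 m/s.

V ≈ 2.57 m/s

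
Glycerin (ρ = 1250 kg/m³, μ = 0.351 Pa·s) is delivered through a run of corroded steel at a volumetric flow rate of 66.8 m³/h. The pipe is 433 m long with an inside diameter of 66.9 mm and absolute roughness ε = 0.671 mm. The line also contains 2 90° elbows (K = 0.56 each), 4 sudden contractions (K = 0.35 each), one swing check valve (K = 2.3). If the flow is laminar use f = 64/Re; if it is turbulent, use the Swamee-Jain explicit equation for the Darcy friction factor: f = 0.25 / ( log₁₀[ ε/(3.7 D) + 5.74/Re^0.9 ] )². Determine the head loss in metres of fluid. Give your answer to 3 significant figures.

Q = 66.8 m³/h = 66.8/3600 = 0.01856 m³/s.
Cross-sectional area A = πD²/4 = π(0.0669)²/4 = 0.003515 m²; mean velocity V = Q/A = 0.01856/0.003515 = 5.279 m/s.
Reynolds number Re = ρVD/μ = 1250 · 5.279 · 0.0669 / 0.351 = 1258.
Re < 2300 → laminar flow, so f = 64/Re = 64/1258 = 0.05089 (the turbulent correlation is not needed).
Total minor-loss coefficient ΣK = 2·0.56 + 4·0.35 + 1·2.3 = 4.82.
ΔP = [f·L/D + ΣK]·(ρV²/2) = [0.05089·433/0.0669 + 4.82]·(1250·5.279²/2) = [329.4 + 4.82]·1.742e+04 = 5.82e+06 Pa.
Head loss h_f = ΔP/(ρg) = 5.82e+06/(1250·9.81) = 475 m.

h_f ≈ 475 m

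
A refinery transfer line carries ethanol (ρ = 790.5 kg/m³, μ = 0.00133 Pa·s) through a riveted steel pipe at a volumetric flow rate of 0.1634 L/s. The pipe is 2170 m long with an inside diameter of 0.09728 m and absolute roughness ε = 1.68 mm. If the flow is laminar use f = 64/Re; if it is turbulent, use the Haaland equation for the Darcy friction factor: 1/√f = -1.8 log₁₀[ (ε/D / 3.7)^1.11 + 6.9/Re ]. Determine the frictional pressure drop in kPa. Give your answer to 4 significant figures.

ΔP ≈ 0.2146 kPa

Q = 0.1634 L/s = 0.1634/1000 = 0.0001634 m³/s.
Cross-sectional area A = πD²/4 = π(0.09728)²/4 = 0.007433 m²; mean velocity V = Q/A = 0.0001634/0.007433 = 0.02198 m/s.
Reynolds number Re = ρVD/μ = 790.5 · 0.02198 · 0.09728 / 0.00133 = 1271.
Re < 2300 → laminar flow, so f = 64/Re = 64/1271 = 0.05035 (the turbulent correlation is not needed).
Darcy-Weisbach: ΔP = f(L/D)(ρV²/2) = 0.05035·(2170/0.09728)·(790.5·0.02198²/2) = 0.05035·2.231e+04·0.191 = 214.6 Pa.
ΔP = 214.6 Pa = 0.2146 kPa.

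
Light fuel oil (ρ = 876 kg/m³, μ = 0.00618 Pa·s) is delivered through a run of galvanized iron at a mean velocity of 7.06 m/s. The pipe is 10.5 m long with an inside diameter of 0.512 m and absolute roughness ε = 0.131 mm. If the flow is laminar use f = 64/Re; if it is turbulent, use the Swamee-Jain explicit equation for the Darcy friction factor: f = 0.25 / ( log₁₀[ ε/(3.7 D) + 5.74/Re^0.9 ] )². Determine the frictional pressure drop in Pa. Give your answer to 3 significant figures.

ΔP ≈ 7150 Pa

Reynolds number Re = ρVD/μ = 876 · 7.06 · 0.512 / 0.00618 = 5.124e+05.
Re > 4000 → turbulent. Relative roughness ε/D = 0.000131/0.512 = 0.000256. Swamee-Jain: f = 0.25/(log₁₀[0.000256/3.7 + 5.74/5.124e+05^0.9])² = 0.25/(log₁₀[6.92e-05 + 4.17e-05])² = 0.25/(-3.955)² = 0.01598.
Darcy-Weisbach: ΔP = f(L/D)(ρV²/2) = 0.01598·(10.5/0.512)·(876·7.06²/2) = 0.01598·20.51·2.183e+04 = 7155 Pa.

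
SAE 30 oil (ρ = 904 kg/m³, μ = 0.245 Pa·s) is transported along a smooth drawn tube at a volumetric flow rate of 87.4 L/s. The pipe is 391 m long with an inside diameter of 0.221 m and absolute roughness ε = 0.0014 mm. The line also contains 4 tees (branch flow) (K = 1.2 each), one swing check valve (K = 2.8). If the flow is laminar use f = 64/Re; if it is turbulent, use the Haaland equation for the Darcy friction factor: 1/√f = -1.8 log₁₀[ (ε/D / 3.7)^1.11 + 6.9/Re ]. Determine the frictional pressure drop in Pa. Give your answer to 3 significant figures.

Q = 87.4 L/s = 87.4/1000 = 0.0874 m³/s.
Cross-sectional area A = πD²/4 = π(0.221)²/4 = 0.03836 m²; mean velocity V = Q/A = 0.0874/0.03836 = 2.278 m/s.
Reynolds number Re = ρVD/μ = 904 · 2.278 · 0.221 / 0.245 = 1858.
Re < 2300 → laminar flow, so f = 64/Re = 64/1858 = 0.03445 (the turbulent correlation is not needed).
Total minor-loss coefficient ΣK = 4·1.2 + 1·2.8 = 7.6.
ΔP = [f·L/D + ΣK]·(ρV²/2) = [0.03445·391/0.221 + 7.6]·(904·2.278²/2) = [60.94 + 7.6]·2346 = 1.608e+05 Pa.

ΔP ≈ 161000 Pa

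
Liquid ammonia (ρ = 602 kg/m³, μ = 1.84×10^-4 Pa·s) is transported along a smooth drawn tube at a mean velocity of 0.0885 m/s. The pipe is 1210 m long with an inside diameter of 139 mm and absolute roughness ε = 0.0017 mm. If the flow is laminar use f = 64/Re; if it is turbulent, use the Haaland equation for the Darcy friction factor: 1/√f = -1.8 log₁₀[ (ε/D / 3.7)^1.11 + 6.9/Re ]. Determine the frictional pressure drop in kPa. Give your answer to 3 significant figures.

ΔP ≈ 0.447 kPa

Reynolds number Re = ρVD/μ = 602 · 0.0885 · 0.139 / 0.000184 = 4.025e+04.
Re > 4000 → turbulent. Relative roughness ε/D = 1.7e-06/0.139 = 1.22e-05. Haaland: 1/√f = -1.8 log₁₀[(1.22e-05/3.7)^1.11 + 6.9/4.025e+04] = -1.8 log₁₀[8.25e-07 + 0.000171] = 6.775, so f = 0.02179.
Darcy-Weisbach: ΔP = f(L/D)(ρV²/2) = 0.02179·(1210/0.139)·(602·0.0885²/2) = 0.02179·8705·2.358 = 447.1 Pa.
ΔP = 447.1 Pa = 0.447 kPa.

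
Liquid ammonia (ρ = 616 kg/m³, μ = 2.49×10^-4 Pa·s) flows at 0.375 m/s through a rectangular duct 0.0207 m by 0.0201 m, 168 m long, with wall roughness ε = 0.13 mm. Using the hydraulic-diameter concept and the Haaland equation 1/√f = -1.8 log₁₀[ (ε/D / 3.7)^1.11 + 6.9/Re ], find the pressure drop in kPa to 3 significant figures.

ΔP ≈ 13.0 kPa

Hydraulic diameter D_h = 4A/P = 4·(0.0207·0.0201)/(2·(0.0207+0.0201)) = 0.001664/0.0816 = 0.0204 m.
Re = ρVD_h/μ = 616·0.375·0.0204/0.000249 = 1.892e+04.
ε/D_h = 0.00013/0.0204 = 0.00637; Haaland gives 1/√f = -1.8 log₁₀[0.000855+0.000365] = 5.244, so f = 0.03636.
ΔP = f(L/D_h)(ρV²/2) = 0.03636·168/0.0204·43.31 = 1.297e+04 Pa.
ΔP = 13.0 kPa.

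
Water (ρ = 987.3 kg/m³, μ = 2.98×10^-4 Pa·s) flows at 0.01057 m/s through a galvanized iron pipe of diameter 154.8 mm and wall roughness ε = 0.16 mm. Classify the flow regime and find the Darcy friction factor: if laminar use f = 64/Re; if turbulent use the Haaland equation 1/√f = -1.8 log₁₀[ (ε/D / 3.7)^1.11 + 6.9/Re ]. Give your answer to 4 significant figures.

Re = ρVD/μ = 987.3·0.01057·0.1548/0.000298 = 5421.
Re > 4000 → turbulent. ε/D = 0.00016/0.1548 = 0.00103; Haaland: 1/√f = -1.8 log₁₀[0.000114 + 0.00127] = 5.145, so f = 0.03778.

f ≈ 0.03778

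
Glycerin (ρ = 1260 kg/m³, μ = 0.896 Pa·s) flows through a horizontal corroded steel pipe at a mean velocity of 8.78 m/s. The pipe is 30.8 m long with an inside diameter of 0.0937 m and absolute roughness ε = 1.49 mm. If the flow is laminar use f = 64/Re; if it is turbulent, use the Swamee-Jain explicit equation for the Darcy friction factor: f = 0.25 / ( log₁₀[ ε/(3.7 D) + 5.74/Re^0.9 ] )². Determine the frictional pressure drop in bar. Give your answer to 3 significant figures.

Reynolds number Re = ρVD/μ = 1260 · 8.78 · 0.0937 / 0.896 = 1157.
Re < 2300 → laminar flow, so f = 64/Re = 64/1157 = 0.05532 (the turbulent correlation is not needed).
Darcy-Weisbach: ΔP = f(L/D)(ρV²/2) = 0.05532·(30.8/0.0937)·(1260·8.78²/2) = 0.05532·328.7·4.857e+04 = 8.831e+05 Pa.
ΔP = 8.831e+05 Pa = 8.83 bar.

ΔP ≈ 8.83 bar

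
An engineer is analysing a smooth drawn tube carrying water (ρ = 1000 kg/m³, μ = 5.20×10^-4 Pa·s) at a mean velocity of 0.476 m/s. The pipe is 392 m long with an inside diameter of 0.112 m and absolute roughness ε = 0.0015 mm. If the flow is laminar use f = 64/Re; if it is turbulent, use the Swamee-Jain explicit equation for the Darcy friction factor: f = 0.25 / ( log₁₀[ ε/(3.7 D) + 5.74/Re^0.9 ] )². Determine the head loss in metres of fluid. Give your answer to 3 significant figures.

h_f ≈ 0.722 m

Reynolds number Re = ρVD/μ = 1000 · 0.476 · 0.112 / 0.00052 = 1.025e+05.
Re > 4000 → turbulent. Relative roughness ε/D = 1.5e-06/0.112 = 1.34e-05. Swamee-Jain: f = 0.25/(log₁₀[1.34e-05/3.7 + 5.74/1.025e+05^0.9])² = 0.25/(log₁₀[3.62e-06 + 0.000177])² = 0.25/(-3.742)² = 0.01785.
Darcy-Weisbach: ΔP = f(L/D)(ρV²/2) = 0.01785·(392/0.112)·(1000·0.476²/2) = 0.01785·3500·113.3 = 7079 Pa.
Head loss h_f = ΔP/(ρg) = 7079/(1000·9.81) = 0.722 m.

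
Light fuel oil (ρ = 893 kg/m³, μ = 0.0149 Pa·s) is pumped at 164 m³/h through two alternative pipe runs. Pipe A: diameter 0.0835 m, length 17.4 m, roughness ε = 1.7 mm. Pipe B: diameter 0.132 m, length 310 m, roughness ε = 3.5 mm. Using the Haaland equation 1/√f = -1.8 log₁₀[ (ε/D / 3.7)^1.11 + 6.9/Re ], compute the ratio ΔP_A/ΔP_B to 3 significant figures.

ΔP_A/ΔP_B ≈ 0.497

Pipe A: V = Q/A = 0.04556/0.005476 = 8.319 m/s; Re = 4.163e+04; ε/D = 0.0204; Haaland → f = 0.04996; ΔP_A = f(L/D)(ρV²/2) = 3.217e+05 Pa.
Pipe B: V = Q/A = 0.04556/0.01368 = 3.329 m/s; Re = 2.634e+04; ε/D = 0.0265; Haaland → f = 0.05569; ΔP_B = f(L/D)(ρV²/2) = 6.472e+05 Pa.
ΔP_A/ΔP_B = 3.217e+05/6.472e+05 = 0.497.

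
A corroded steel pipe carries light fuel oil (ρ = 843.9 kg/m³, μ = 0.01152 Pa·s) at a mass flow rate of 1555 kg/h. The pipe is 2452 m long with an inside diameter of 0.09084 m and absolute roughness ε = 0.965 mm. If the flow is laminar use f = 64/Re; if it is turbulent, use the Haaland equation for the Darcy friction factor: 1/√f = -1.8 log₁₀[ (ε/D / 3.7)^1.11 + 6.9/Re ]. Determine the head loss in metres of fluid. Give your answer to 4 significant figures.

ṁ = 1555 kg/h = 1555/3600 = 0.4319 kg/s.
A = πD²/4 = π(0.09084)²/4 = 0.006481 m²; mean velocity V = ṁ/(ρA) = 0.4319/(843.9 · 0.006481) = 0.07898 m/s.
Reynolds number Re = ρVD/μ = 843.9 · 0.07898 · 0.09084 / 0.0115 = 525.5.
Re < 2300 → laminar flow, so f = 64/Re = 64/525.5 = 0.1218 (the turbulent correlation is not needed).
Darcy-Weisbach: ΔP = f(L/D)(ρV²/2) = 0.1218·(2452/0.09084)·(843.9·0.07898²/2) = 0.1218·2.699e+04·2.632 = 8651 Pa.
Head loss h_f = ΔP/(ρg) = 8651/(843.9·9.81) = 1.045 m.

h_f ≈ 1.045 m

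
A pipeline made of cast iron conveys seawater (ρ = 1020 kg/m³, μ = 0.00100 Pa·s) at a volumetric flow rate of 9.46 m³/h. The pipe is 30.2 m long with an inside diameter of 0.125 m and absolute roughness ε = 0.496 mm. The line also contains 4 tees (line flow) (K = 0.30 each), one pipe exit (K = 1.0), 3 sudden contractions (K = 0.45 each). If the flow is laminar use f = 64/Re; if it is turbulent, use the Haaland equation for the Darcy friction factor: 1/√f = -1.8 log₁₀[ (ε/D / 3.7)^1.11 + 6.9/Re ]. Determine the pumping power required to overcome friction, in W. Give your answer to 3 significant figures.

Q = 9.46 m³/h = 9.46/3600 = 0.002628 m³/s.
Cross-sectional area A = πD²/4 = π(0.125)²/4 = 0.01227 m²; mean velocity V = Q/A = 0.002628/0.01227 = 0.2141 m/s.
Reynolds number Re = ρVD/μ = 1020 · 0.2141 · 0.125 / 0.001 = 2.73e+04.
Re > 4000 → turbulent. Relative roughness ε/D = 0.000496/0.125 = 0.00397. Haaland: 1/√f = -1.8 log₁₀[(0.00397/3.7)^1.11 + 6.9/2.73e+04] = -1.8 log₁₀[0.000505 + 0.000253] = 5.616, so f = 0.0317.
Total minor-loss coefficient ΣK = 4·0.3 + 1·1 + 3·0.45 = 3.55.
ΔP = [f·L/D + ΣK]·(ρV²/2) = [0.0317·30.2/0.125 + 3.55]·(1020·0.2141²/2) = [7.659 + 3.55]·23.38 = 262.1 Pa.
Pumping power P = QΔP = 0.002628·262.1 = 0.6888 W = 0.689 W.

P ≈ 0.689 W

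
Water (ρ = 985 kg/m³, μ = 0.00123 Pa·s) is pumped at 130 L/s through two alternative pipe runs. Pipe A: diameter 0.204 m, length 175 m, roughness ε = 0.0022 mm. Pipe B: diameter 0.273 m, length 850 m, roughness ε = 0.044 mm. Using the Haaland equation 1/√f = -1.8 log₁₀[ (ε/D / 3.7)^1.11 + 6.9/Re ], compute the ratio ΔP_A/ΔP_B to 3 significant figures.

ΔP_A/ΔP_B ≈ 0.746

Pipe A: V = Q/A = 0.13/0.03269 = 3.977 m/s; Re = 6.498e+05; ε/D = 1.08e-05; Haaland → f = 0.01262; ΔP_A = f(L/D)(ρV²/2) = 8.434e+04 Pa.
Pipe B: V = Q/A = 0.13/0.05853 = 2.221 m/s; Re = 4.855e+05; ε/D = 0.000161; Haaland → f = 0.01495; ΔP_B = f(L/D)(ρV²/2) = 1.131e+05 Pa.
ΔP_A/ΔP_B = 8.434e+04/1.131e+05 = 0.746.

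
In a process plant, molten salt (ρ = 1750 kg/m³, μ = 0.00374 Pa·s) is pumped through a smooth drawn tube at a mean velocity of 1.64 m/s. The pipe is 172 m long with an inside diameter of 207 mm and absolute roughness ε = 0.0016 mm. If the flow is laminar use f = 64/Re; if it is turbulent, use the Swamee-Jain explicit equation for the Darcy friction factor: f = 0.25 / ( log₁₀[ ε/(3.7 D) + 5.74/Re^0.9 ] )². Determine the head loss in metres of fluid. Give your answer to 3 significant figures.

Reynolds number Re = ρVD/μ = 1750 · 1.64 · 0.207 / 0.00374 = 1.588e+05.
Re > 4000 → turbulent. Relative roughness ε/D = 1.6e-06/0.207 = 7.73e-06. Swamee-Jain: f = 0.25/(log₁₀[7.73e-06/3.7 + 5.74/1.588e+05^0.9])² = 0.25/(log₁₀[2.09e-06 + 0.00012])² = 0.25/(-3.914)² = 0.01632.
Darcy-Weisbach: ΔP = f(L/D)(ρV²/2) = 0.01632·(172/0.207)·(1750·1.64²/2) = 0.01632·830.9·2353 = 3.19e+04 Pa.
Head loss h_f = ΔP/(ρg) = 3.19e+04/(1750·9.81) = 1.86 m.

h_f ≈ 1.86 m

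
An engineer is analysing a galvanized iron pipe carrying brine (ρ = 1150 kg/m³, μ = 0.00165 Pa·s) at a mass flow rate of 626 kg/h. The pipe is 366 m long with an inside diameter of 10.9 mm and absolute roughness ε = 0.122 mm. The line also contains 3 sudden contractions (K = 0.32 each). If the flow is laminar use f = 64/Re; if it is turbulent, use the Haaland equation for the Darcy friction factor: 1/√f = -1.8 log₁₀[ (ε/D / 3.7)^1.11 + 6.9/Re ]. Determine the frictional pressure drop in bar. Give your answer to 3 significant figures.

ṁ = 626 kg/h = 626/3600 = 0.1739 kg/s.
A = πD²/4 = π(0.0109)²/4 = 9.331e-05 m²; mean velocity V = ṁ/(ρA) = 0.1739/(1150 · 9.331e-05) = 1.62 m/s.
Reynolds number Re = ρVD/μ = 1150 · 1.62 · 0.0109 / 0.00165 = 1.231e+04.
Re > 4000 → turbulent. Relative roughness ε/D = 0.000122/0.0109 = 0.0112. Haaland: 1/√f = -1.8 log₁₀[(0.0112/3.7)^1.11 + 6.9/1.231e+04] = -1.8 log₁₀[0.0016 + 0.000561] = 4.798, so f = 0.04343.
Total minor-loss coefficient ΣK = 3·0.32 = 0.96.
ΔP = [f·L/D + ΣK]·(ρV²/2) = [0.04343·366/0.0109 + 0.96]·(1150·1.62²/2) = [1458 + 0.96]·1510 = 2.203e+06 Pa.
ΔP = 2.203e+06 Pa = 22.0 bar.

ΔP ≈ 22.0 bar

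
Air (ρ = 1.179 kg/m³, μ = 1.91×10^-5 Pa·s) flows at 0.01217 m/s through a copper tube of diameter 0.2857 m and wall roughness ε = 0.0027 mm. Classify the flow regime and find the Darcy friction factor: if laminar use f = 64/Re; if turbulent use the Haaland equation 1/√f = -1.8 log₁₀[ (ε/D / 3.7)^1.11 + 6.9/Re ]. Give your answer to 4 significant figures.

f ≈ 0.2982

Re = ρVD/μ = 1.179·0.01217·0.2857/1.91e-05 = 214.6.
Re < 2300 → laminar, so f = 64/Re = 0.2982 (roughness is irrelevant in laminar flow).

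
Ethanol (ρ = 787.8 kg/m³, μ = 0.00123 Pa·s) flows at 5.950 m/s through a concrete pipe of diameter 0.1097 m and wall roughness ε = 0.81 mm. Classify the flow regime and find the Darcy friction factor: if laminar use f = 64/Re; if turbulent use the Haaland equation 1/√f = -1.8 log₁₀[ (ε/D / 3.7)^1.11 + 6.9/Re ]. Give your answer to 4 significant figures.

f ≈ 0.03453

Re = ρVD/μ = 787.8·5.95·0.1097/0.00123 = 4.181e+05.
Re > 4000 → turbulent. ε/D = 0.00081/0.1097 = 0.00738; Haaland: 1/√f = -1.8 log₁₀[0.00101 + 1.65e-05] = 5.382, so f = 0.03453.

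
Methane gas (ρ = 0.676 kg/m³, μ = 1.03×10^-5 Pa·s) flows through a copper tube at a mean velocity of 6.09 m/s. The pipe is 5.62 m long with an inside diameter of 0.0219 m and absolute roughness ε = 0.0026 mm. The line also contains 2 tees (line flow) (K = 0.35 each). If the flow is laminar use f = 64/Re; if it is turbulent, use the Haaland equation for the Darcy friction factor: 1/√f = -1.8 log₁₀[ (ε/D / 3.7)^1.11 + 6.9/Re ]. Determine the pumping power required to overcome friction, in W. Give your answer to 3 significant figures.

P ≈ 0.257 W

Reynolds number Re = ρVD/μ = 0.676 · 6.09 · 0.0219 / 1.03e-05 = 8753.
Re > 4000 → turbulent. Relative roughness ε/D = 2.6e-06/0.0219 = 0.000119. Haaland: 1/√f = -1.8 log₁₀[(0.000119/3.7)^1.11 + 6.9/8753] = -1.8 log₁₀[1.03e-05 + 0.000788] = 5.576, so f = 0.03216.
Total minor-loss coefficient ΣK = 2·0.35 = 0.7.
ΔP = [f·L/D + ΣK]·(ρV²/2) = [0.03216·5.62/0.0219 + 0.7]·(0.676·6.09²/2) = [8.254 + 0.7]·12.54 = 112.2 Pa.
Q = V·A = 6.09·0.0003767 = 0.002294 m³/s.
Pumping power P = QΔP = 0.002294·112.2 = 0.2575 W = 0.257 W.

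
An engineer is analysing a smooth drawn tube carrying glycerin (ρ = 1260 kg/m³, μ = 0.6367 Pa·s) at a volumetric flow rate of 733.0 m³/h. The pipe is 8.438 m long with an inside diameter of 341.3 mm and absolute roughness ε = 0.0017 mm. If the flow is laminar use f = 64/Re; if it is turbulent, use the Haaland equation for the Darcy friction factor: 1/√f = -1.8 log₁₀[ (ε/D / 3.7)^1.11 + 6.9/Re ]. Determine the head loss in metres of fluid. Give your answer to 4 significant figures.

h_f ≈ 0.2657 m

Q = 733.0 m³/h = 733.0/3600 = 0.2036 m³/s.
Cross-sectional area A = πD²/4 = π(0.3413)²/4 = 0.09149 m²; mean velocity V = Q/A = 0.2036/0.09149 = 2.226 m/s.
Reynolds number Re = ρVD/μ = 1260 · 2.226 · 0.3413 / 0.637 = 1503.
Re < 2300 → laminar flow, so f = 64/Re = 64/1503 = 0.04258 (the turbulent correlation is not needed).
Darcy-Weisbach: ΔP = f(L/D)(ρV²/2) = 0.04258·(8.438/0.3413)·(1260·2.226²/2) = 0.04258·24.72·3120 = 3285 Pa.
Head loss h_f = ΔP/(ρg) = 3285/(1260·9.81) = 0.2657 m.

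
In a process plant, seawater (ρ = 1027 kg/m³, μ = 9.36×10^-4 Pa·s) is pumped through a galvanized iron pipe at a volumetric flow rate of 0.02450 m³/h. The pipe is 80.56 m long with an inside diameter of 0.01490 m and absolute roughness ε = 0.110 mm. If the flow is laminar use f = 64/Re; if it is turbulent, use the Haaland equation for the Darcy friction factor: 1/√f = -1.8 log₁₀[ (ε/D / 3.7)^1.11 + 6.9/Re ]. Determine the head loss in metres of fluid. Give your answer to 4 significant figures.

Q = 0.02450 m³/h = 0.02450/3600 = 6.806e-06 m³/s.
Cross-sectional area A = πD²/4 = π(0.0149)²/4 = 0.0001744 m²; mean velocity V = Q/A = 6.806e-06/0.0001744 = 0.03903 m/s.
Reynolds number Re = ρVD/μ = 1027 · 0.03903 · 0.0149 / 0.000936 = 638.1.
Re < 2300 → laminar flow, so f = 64/Re = 64/638.1 = 0.1003 (the turbulent correlation is not needed).
Darcy-Weisbach: ΔP = f(L/D)(ρV²/2) = 0.1003·(80.56/0.0149)·(1027·0.03903²/2) = 0.1003·5407·0.7822 = 424.2 Pa.
Head loss h_f = ΔP/(ρg) = 424.2/(1027·9.81) = 0.04211 m.

h_f ≈ 0.04211 m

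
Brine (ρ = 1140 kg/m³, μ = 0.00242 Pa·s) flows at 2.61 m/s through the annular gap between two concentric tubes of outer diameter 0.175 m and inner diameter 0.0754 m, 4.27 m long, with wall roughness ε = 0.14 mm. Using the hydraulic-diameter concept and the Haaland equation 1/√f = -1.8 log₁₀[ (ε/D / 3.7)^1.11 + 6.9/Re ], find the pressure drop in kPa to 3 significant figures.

Hydraulic diameter D_h = 4A/P = D_o - D_i = 0.175 - 0.0754 = 0.0996 m.
Re = ρVD_h/μ = 1140·2.61·0.0996/0.00242 = 1.225e+05.
ε/D_h = 0.00014/0.0996 = 0.00141; Haaland gives 1/√f = -1.8 log₁₀[0.00016+5.63e-05] = 6.598, so f = 0.02297.
ΔP = f(L/D_h)(ρV²/2) = 0.02297·4.27/0.0996·3883 = 3824 Pa.
ΔP = 3.82 kPa.

ΔP ≈ 3.82 kPa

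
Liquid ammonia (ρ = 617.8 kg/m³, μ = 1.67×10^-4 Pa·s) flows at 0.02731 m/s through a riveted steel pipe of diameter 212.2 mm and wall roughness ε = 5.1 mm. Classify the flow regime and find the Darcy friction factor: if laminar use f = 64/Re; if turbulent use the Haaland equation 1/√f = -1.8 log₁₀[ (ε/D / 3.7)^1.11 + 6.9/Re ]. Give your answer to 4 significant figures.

Re = ρVD/μ = 617.8·0.02731·0.2122/0.000167 = 2.144e+04.
Re > 4000 → turbulent. ε/D = 0.0051/0.2122 = 0.024; Haaland: 1/√f = -1.8 log₁₀[0.00373 + 0.000322] = 4.306, so f = 0.05394.

f ≈ 0.05394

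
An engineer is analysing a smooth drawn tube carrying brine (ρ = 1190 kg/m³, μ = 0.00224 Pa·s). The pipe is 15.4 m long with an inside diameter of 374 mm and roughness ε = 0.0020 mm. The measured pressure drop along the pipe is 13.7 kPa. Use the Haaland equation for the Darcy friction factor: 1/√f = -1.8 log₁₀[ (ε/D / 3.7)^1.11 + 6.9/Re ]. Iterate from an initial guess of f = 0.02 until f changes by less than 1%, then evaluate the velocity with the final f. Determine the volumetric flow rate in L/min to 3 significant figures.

Q ≈ 46900 L/min

Rearranging Darcy-Weisbach: V = √(2·ΔP·D/(f·L·ρ)). With ε/D = 2e-06/0.374 = 5.35e-06, iterate starting from f = 0.02:
  f = 0.02 → V = √(2·1.37e+04·0.374/(0.02·15.4·1190)) = 5.288 m/s; Re = ρVD/μ = 1.051e+06; f → 0.01159
  f = 0.01159 → V = 6.947 m/s; Re = 1.38e+06; f → 0.0111
  f = 0.0111 → V = 7.098 m/s; Re = 1.41e+06; f → 0.01106
Converged (Δf/f < 1%). With the final f = 0.01106: V = √(2·1.37e+04·0.374/(0.01106·15.4·1190)) = 7.11 m/s.
Q = V·A = 7.11·(π/4·0.374²) = 0.7811 m³/s = 46900 L/min.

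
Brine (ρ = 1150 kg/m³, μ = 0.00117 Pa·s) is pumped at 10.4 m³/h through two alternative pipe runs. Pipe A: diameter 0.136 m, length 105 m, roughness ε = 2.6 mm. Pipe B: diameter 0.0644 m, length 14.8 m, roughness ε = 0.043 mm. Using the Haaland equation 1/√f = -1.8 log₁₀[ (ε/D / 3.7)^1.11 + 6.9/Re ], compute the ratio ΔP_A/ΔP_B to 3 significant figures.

ΔP_A/ΔP_B ≈ 0.373

Pipe A: V = Q/A = 0.002889/0.01453 = 0.1989 m/s; Re = 2.658e+04; ε/D = 0.0191; Haaland → f = 0.04934; ΔP_A = f(L/D)(ρV²/2) = 866.3 Pa.
Pipe B: V = Q/A = 0.002889/0.003257 = 0.8869 m/s; Re = 5.614e+04; ε/D = 0.000668; Haaland → f = 0.02237; ΔP_B = f(L/D)(ρV²/2) = 2325 Pa.
ΔP_A/ΔP_B = 866.3/2325 = 0.373.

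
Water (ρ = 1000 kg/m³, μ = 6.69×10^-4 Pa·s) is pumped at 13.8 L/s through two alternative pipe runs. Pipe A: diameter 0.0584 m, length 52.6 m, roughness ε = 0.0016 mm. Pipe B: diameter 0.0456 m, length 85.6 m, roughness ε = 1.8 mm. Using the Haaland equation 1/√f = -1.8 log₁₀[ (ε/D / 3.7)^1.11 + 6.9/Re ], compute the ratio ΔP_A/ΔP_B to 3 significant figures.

ΔP_A/ΔP_B ≈ 0.0377

Pipe A: V = Q/A = 0.0138/0.002679 = 5.152 m/s; Re = 4.497e+05; ε/D = 2.74e-05; Haaland → f = 0.01362; ΔP_A = f(L/D)(ρV²/2) = 1.628e+05 Pa.
Pipe B: V = Q/A = 0.0138/0.001633 = 8.45 m/s; Re = 5.76e+05; ε/D = 0.0395; Haaland → f = 0.06447; ΔP_B = f(L/D)(ρV²/2) = 4.321e+06 Pa.
ΔP_A/ΔP_B = 1.628e+05/4.321e+06 = 0.0377.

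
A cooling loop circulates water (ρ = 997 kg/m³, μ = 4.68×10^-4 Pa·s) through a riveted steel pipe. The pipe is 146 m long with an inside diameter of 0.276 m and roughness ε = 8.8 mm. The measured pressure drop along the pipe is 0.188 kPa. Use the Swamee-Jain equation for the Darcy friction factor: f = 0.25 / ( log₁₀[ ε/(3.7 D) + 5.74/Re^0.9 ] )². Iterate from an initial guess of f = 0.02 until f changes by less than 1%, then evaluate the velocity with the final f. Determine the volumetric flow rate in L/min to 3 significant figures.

Rearranging Darcy-Weisbach: V = √(2·ΔP·D/(f·L·ρ)). With ε/D = 0.0088/0.276 = 0.0319, iterate starting from f = 0.02:
  f = 0.02 → V = √(2·188·0.276/(0.02·146·997)) = 0.1888 m/s; Re = ρVD/μ = 1.11e+05; f → 0.05912
  f = 0.05912 → V = 0.1098 m/s; Re = 6.457e+04; f → 0.05941
Converged (Δf/f < 1%). With the final f = 0.05941: V = √(2·188·0.276/(0.05941·146·997)) = 0.1095 m/s.
Q = V·A = 0.1095·(π/4·0.276²) = 0.006554 m³/s = 393 L/min.

Q ≈ 393 L/min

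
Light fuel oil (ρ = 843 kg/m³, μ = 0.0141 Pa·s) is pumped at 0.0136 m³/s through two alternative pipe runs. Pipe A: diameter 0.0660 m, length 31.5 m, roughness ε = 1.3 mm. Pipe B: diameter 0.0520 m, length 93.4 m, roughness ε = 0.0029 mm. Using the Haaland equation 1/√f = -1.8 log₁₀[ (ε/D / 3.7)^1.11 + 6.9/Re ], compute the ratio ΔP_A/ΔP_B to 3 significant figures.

ΔP_A/ΔP_B ≈ 0.201

Pipe A: V = Q/A = 0.0136/0.003421 = 3.975 m/s; Re = 1.569e+04; ε/D = 0.0197; Haaland → f = 0.05082; ΔP_A = f(L/D)(ρV²/2) = 1.616e+05 Pa.
Pipe B: V = Q/A = 0.0136/0.002124 = 6.404 m/s; Re = 1.991e+04; ε/D = 5.58e-05; Haaland → f = 0.02586; ΔP_B = f(L/D)(ρV²/2) = 8.029e+05 Pa.
ΔP_A/ΔP_B = 1.616e+05/8.029e+05 = 0.201.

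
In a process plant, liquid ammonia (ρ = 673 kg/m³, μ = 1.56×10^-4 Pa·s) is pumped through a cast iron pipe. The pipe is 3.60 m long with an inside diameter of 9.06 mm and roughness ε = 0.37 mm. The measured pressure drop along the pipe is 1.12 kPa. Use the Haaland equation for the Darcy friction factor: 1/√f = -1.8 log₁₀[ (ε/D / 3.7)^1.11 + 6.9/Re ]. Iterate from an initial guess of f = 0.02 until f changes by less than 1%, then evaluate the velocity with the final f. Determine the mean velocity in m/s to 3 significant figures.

Rearranging Darcy-Weisbach: V = √(2·ΔP·D/(f·L·ρ)). With ε/D = 0.00037/0.00906 = 0.0408, iterate starting from f = 0.02:
  f = 0.02 → V = √(2·1120·0.00906/(0.02·3.6·673)) = 0.6472 m/s; Re = ρVD/μ = 2.529e+04; f → 0.06645
  f = 0.06645 → V = 0.355 m/s; Re = 1.388e+04; f → 0.06731
  f = 0.06731 → V = 0.3528 m/s; Re = 1.379e+04; f → 0.06732
Converged (Δf/f < 1%). With the final f = 0.06732: V = √(2·1120·0.00906/(0.06732·3.6·673)) = 0.3527 m/s.

V ≈ 0.353 m/s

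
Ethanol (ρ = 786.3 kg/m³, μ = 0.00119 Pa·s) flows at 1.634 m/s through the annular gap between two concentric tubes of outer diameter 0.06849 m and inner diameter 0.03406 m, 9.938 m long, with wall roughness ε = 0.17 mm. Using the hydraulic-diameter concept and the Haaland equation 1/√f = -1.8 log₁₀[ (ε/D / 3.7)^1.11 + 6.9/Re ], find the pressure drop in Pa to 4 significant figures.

Hydraulic diameter D_h = 4A/P = D_o - D_i = 0.06849 - 0.03406 = 0.03443 m.
Re = ρVD_h/μ = 786.3·1.634·0.03443/0.00119 = 3.717e+04.
ε/D_h = 0.00017/0.03443 = 0.00494; Haaland gives 1/√f = -1.8 log₁₀[0.000644+0.000186] = 5.546, so f = 0.03251.
ΔP = f(L/D_h)(ρV²/2) = 0.03251·9.938/0.03443·1050 = 9852 Pa.

ΔP ≈ 9852 Pa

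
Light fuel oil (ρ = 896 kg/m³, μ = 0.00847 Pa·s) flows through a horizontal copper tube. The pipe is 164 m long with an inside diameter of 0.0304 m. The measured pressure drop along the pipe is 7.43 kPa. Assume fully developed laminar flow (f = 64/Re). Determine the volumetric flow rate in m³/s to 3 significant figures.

Q ≈ 1.12×10^-4 m³/s

For laminar flow, f = 64/Re with Re = ρVD/μ, so Darcy-Weisbach reduces to ΔP = 32μLV/D². Solving for V: V = ΔP·D²/(32μL) = 7430·(0.0304)²/(32·0.00847·164) = 0.1545 m/s.
Check: Re = ρVD/μ = 896·0.1545·0.0304/0.00847 = 496.8 < 2300, so the laminar assumption holds.
Q = V·A = 0.1545·(π/4·0.0304²) = 0.0001121 m³/s = 1.12×10^-4 m³/s.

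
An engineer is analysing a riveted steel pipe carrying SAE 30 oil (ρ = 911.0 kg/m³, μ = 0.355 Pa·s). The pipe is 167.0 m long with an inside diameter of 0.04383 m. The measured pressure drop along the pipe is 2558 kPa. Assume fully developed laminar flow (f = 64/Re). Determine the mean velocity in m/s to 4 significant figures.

V ≈ 2.590 m/s

For laminar flow, f = 64/Re with Re = ρVD/μ, so Darcy-Weisbach reduces to ΔP = 32μLV/D². Solving for V: V = ΔP·D²/(32μL) = 2.558e+06·(0.04383)²/(32·0.355·167) = 2.59 m/s.
Check: Re = ρVD/μ = 911·2.59·0.04383/0.355 = 291.3 < 2300, so the laminar assumption holds.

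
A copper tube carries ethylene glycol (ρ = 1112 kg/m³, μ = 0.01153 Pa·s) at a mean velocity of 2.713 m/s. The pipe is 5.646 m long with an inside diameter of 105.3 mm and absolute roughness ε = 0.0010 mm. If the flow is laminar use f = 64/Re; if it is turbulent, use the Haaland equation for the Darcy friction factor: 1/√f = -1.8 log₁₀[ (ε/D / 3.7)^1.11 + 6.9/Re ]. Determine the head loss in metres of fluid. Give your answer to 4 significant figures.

Reynolds number Re = ρVD/μ = 1112 · 2.713 · 0.1053 / 0.0115 = 2.755e+04.
Re > 4000 → turbulent. Relative roughness ε/D = 1e-06/0.1053 = 9.5e-06. Haaland: 1/√f = -1.8 log₁₀[(9.5e-06/3.7)^1.11 + 6.9/2.755e+04] = -1.8 log₁₀[6.23e-07 + 0.00025] = 6.48, so f = 0.02381.
Darcy-Weisbach: ΔP = f(L/D)(ρV²/2) = 0.02381·(5.646/0.1053)·(1112·2.713²/2) = 0.02381·53.62·4092 = 5225 Pa.
Head loss h_f = ΔP/(ρg) = 5225/(1112·9.81) = 0.4790 m.

h_f ≈ 0.4790 m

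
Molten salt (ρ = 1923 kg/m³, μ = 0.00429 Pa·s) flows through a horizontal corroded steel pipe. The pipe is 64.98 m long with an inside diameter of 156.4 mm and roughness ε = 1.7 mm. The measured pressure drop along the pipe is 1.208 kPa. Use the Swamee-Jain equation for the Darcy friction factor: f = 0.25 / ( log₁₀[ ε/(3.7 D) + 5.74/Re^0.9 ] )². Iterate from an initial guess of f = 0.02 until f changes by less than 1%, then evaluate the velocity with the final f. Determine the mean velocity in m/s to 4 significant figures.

V ≈ 0.2667 m/s

Rearranging Darcy-Weisbach: V = √(2·ΔP·D/(f·L·ρ)). With ε/D = 0.0017/0.1564 = 0.0109, iterate starting from f = 0.02:
  f = 0.02 → V = √(2·1208·0.1564/(0.02·64.98·1923)) = 0.3888 m/s; Re = ρVD/μ = 2.726e+04; f → 0.04154
  f = 0.04154 → V = 0.2698 m/s; Re = 1.891e+04; f → 0.04248
  f = 0.04248 → V = 0.2668 m/s; Re = 1.871e+04; f → 0.04251
Converged (Δf/f < 1%). With the final f = 0.04251: V = √(2·1208·0.1564/(0.04251·64.98·1923)) = 0.2667 m/s.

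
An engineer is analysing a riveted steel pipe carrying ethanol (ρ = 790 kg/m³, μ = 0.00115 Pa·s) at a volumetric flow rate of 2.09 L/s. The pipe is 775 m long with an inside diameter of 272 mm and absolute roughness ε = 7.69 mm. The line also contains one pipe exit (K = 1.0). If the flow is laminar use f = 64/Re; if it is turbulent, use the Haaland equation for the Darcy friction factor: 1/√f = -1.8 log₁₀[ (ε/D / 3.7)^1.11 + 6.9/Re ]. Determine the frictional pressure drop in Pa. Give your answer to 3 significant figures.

ΔP ≈ 88.5 Pa

Q = 2.09 L/s = 2.09/1000 = 0.00209 m³/s.
Cross-sectional area A = πD²/4 = π(0.272)²/4 = 0.05811 m²; mean velocity V = Q/A = 0.00209/0.05811 = 0.03597 m/s.
Reynolds number Re = ρVD/μ = 790 · 0.03597 · 0.272 / 0.00115 = 6721.
Re > 4000 → turbulent. Relative roughness ε/D = 0.00769/0.272 = 0.0283. Haaland: 1/√f = -1.8 log₁₀[(0.0283/3.7)^1.11 + 6.9/6721] = -1.8 log₁₀[0.00447 + 0.00103] = 4.068, so f = 0.06043.
Total minor-loss coefficient ΣK = 1·1 = 1.
ΔP = [f·L/D + ΣK]·(ρV²/2) = [0.06043·775/0.272 + 1]·(790·0.03597²/2) = [172.2 + 1]·0.511 = 88.5 Pa.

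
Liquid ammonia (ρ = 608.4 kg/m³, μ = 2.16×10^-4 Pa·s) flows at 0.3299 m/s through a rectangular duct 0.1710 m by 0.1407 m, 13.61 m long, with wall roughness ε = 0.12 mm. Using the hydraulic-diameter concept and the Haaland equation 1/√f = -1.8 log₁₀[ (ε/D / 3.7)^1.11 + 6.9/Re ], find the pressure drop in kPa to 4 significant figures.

ΔP ≈ 0.05974 kPa

Hydraulic diameter D_h = 4A/P = 4·(0.171·0.1407)/(2·(0.171+0.1407)) = 0.09624/0.6234 = 0.1544 m.
Re = ρVD_h/μ = 608.4·0.3299·0.1544/0.000216 = 1.435e+05.
ε/D_h = 0.00012/0.1544 = 0.000777; Haaland gives 1/√f = -1.8 log₁₀[8.28e-05+4.81e-05] = 6.99, so f = 0.02047.
ΔP = f(L/D_h)(ρV²/2) = 0.02047·13.61/0.1544·33.11 = 59.74 Pa.
ΔP = 0.05974 kPa.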